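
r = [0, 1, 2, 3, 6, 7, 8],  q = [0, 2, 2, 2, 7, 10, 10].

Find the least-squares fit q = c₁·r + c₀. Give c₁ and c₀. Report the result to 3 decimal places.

Entries of AᵀA: Σr·r = 163, Σr = 27, Σ1 = 7.
For Aᵀq: Σr·q = 204, Σq = 33.
det = 163·7 − 27² = 412.
c₁ = (204·7 − 27·33)/412 = 537/412; c₀ = (163·33 − 27·204)/412 = -129/412.

c₁ = 1.303, c₀ = -0.313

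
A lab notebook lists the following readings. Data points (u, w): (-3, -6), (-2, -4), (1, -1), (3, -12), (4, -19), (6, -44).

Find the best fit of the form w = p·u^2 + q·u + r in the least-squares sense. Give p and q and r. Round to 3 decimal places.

From the data, Σu^2·u^2 = 1731, Σu^2·u = 273, Σu^2 = 75, Σu·u = 75, Σu = 9, Σ1 = 6.
For Xᵀw: Σu^2·w = -2067, Σu·w = -351, Σw = -86.
So XᵀX·[p, q, r]ᵀ = Xᵀw: [[1731, 273, 75]; [273, 75, 9]; [75, 9, 6]]·[p, q, r]ᵀ = [-2067, -351, -86]ᵀ.
Row-reducing yields p = -8459/7680, q = -5647/7680, r = 43/80.

p = -1.101, q = -0.735, r = 0.538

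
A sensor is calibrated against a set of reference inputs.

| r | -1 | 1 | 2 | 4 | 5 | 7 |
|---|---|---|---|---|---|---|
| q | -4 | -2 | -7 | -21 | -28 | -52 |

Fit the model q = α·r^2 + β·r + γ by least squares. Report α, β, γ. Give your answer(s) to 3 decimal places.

With design matrix A, AᵀA = [[3300, 540, 96]; [540, 96, 18]; [96, 18, 6]] and Aᵀq = [-3618, -600, -114]ᵀ.
Solving the 3×3 system (Gaussian elimination) gives α = -41/42, β = -2/7, γ = -53/21.

α = -0.976, β = -0.286, γ = -2.524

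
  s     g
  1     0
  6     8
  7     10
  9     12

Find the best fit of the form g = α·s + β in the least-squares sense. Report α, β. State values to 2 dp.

α = 1.54, β = -1.35

The normal system AᵀA·[α, β]ᵀ = Aᵀg is [[167, 23]; [23, 4]]·[α, β]ᵀ = [226, 30]ᵀ.
Eliminating β: 4·(row 1) − 23·(row 2) gives 139·α = 4·226 − 23·30 = 214, so α = 214/139.
Then β = (30 − 23·(214/139))/4 = -188/139.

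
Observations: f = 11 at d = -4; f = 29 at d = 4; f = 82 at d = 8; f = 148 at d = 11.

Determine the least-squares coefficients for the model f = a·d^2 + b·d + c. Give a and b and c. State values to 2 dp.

a = 1.00, b = 2.07, c = 3.48

With design matrix A, AᵀA = [[19249, 1843, 217]; [1843, 217, 19]; [217, 19, 4]] and Aᵀf = [23796, 2356, 270]ᵀ.
Inverting the 3×3 Gram matrix, [a, b, c]ᵀ = [15979/15996, 33079/15996, 13936/3999]ᵀ.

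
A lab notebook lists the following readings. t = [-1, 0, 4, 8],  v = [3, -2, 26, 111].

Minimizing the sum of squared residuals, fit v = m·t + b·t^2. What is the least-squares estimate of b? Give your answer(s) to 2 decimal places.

b = 1.85

Entries of XᵀX: Σt·t = 81, Σt·t^2 = 575, Σt^2·t^2 = 4353.
Moment sums: Σt·v = 989, Σt^2·v = 7523.
Eliminating b: 4353·(row 1) − 575·(row 2) gives 21968·m = 4353·989 − 575·7523 = -20608, so m = -1288/1373.
Then b = (7523 − 575·(-1288/1373))/4353 = 2543/1373.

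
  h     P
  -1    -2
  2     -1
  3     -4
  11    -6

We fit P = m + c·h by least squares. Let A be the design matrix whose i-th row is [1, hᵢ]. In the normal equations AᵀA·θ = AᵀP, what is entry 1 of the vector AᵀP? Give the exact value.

-13

Entry 1 ↔ basis 1, so (AᵀP)_{1} = Σᵢ Pᵢ = (1)·(-2) + (1)·(-1) + (1)·(-4) + (1)·(-6) = -13.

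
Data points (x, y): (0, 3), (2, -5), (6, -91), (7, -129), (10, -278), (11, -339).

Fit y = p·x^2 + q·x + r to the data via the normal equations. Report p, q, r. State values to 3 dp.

The normal equations are: 28354·p + 2898·q + 310·r = -78436;  2898·p + 310·q + 36·r = -7968;  310·p + 36·q + 6·r = -839.
Row-reducing yields p = -379123/123398, q = 334893/123398, r = 14705/5609.

p = -3.072, q = 2.714, r = 2.622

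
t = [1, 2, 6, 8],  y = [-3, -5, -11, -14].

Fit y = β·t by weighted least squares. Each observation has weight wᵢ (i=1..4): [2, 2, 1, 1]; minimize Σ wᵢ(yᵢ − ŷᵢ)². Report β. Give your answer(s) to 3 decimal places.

β = -1.855

Sums needed: Σwᵢ·t·t = 110.
And Σwᵢ·t·y = -204.
So MᵀWM·[β]ᵀ = MᵀWy: [[110]]·[β]ᵀ = [-204]ᵀ.
Hence β = -204 / 110 ≈ -1.85455.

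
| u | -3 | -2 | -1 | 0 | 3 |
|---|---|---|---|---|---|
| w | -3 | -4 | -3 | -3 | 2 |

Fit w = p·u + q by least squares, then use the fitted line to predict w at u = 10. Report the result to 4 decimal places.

ŵ = 7.5000

The normal system XᵀX·[p, q]ᵀ = Xᵀw is [[23, -3]; [-3, 5]]·[p, q]ᵀ = [26, -11]ᵀ.
Determinant 23·5 − (-3)² = 106.
p = (26·5 − (-3)·(-11))/106 = 97/106; q = (23·(-11) − (-3)·26)/106 = -175/106.
At u = 10: ŵ = (97/106)·(10) + (-175/106)·(1) = 15/2.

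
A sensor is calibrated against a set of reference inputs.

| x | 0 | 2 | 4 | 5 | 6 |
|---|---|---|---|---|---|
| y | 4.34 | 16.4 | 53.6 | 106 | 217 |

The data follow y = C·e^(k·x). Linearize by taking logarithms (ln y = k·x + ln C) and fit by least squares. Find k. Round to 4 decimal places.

Linearized form: ln y = k·x + ln C. From the 5 transformed points,
Σx = 17.0000, Σ(x)² = 81.0000, Σln y = 18.2900, Σx·ln y = 77.1173.
Equations: 81.0000·k + 17.0000·ln C = 77.1173;  17.0000·k + 5·ln C = 18.2900.
Δ = 81.0000·5 − (17.0000)² = 116.0000; k = (77.1173·5 − 17.0000·18.2900)/116.0000 = 0.64359, ln C = (81.0000·18.2900 − 17.0000·77.1173)/116.0000 = 1.46982.

k = 0.6436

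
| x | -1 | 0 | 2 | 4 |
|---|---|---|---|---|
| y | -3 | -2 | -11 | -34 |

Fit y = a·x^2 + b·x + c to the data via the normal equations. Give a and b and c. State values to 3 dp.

Normal-equation sums: Σx^2·x^2 = 273, Σx^2·x = 71, Σx^2 = 21, Σx·x = 21, Σx = 5, Σ1 = 4.
Right-hand side: Σx^2·y = -591, Σx·y = -155, Σy = -50.
MᵀM·[a, b, c]ᵀ = Mᵀy becomes [[273, 71, 21]; [71, 21, 5]; [21, 5, 4]]·[a, b, c]ᵀ = [-591, -155, -50]ᵀ.
Row-reducing yields a = -353/199, b = -177/199, c = -413/199.

a = -1.774, b = -0.889, c = -2.075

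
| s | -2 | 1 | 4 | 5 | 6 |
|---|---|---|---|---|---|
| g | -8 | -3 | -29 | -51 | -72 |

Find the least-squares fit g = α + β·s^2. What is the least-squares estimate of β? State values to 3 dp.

The normal equations are: 5·α + 82·β = -163;  82·α + 2194·β = -4366.
Determinant 5·2194 − 82² = 4246.
α = ((-163)·2194 − 82·(-4366))/4246 = 195/2123; β = (5·(-4366) − 82·(-163))/4246 = -4232/2123.

β = -1.993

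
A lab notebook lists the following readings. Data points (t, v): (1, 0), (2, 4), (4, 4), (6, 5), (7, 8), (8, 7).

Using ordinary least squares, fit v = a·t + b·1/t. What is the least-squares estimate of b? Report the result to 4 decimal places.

Forming MᵀM = [[170, 6]; [6, 38845/28224]] and Mᵀv = [166, 983/168]ᵀ gives MᵀM·[a, b]ᵀ = Mᵀv.
Eliminating b: (38845/28224)·(row 1) − 6·(row 2) gives (2793793/14112)·a = (38845/28224)·166 − 6·(983/168) = 2728703/14112, so a = 2728703/2793793.
Then b = ((983/168) − 6·(2728703/2793793))/(38845/28224) = -18312/2793793.

b = -0.0066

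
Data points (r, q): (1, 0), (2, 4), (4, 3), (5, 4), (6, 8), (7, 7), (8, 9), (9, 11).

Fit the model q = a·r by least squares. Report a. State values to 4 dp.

a = 1.1159

Normal-equation sums: Σr·r = 276.
Moment sums: Σr·q = 308.
Normal equations: [[276]]·[a]ᵀ = [308]ᵀ.
a = 308/276 = 1.11594.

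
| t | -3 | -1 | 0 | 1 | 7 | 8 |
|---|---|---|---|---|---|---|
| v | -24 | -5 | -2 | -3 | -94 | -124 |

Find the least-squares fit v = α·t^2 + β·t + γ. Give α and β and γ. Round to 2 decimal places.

XᵀX·[α, β, γ]ᵀ = Xᵀv reads: 6580·α + 828·β + 124·γ = -12766;  828·α + 124·β + 12·γ = -1576;  124·α + 12·β + 6·γ = -252.
Inverting the 3×3 Gram matrix, [α, β, γ]ᵀ = [-10053/4900, 28897/24500, -11996/6125]ᵀ.

α = -2.05, β = 1.18, γ = -1.96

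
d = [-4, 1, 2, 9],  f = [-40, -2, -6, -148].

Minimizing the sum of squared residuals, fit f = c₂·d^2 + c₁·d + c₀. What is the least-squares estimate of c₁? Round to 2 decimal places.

c₁ = 1.66

Forming MᵀM = [[6834, 674, 102]; [674, 102, 8]; [102, 8, 4]] and Mᵀf = [-12654, -1186, -196]ᵀ gives MᵀM·[c₂, c₁, c₀]ᵀ = Mᵀf.
Inverting the 3×3 Gram matrix, [c₂, c₁, c₀]ᵀ = [-142618/71569, 118659/71569, -107440/71569]ᵀ.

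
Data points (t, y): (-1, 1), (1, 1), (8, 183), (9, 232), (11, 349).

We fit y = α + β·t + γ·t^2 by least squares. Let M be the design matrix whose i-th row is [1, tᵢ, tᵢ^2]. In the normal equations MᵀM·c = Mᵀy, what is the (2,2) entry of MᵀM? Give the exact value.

268

Row 2 ↔ basis t, column 2 ↔ basis t, so (MᵀM)_{2,2} = Σᵢ (t)·(t) = (-1)·(-1) + (1)·(1) + (8)·(8) + (9)·(9) + (11)·(11) = 268.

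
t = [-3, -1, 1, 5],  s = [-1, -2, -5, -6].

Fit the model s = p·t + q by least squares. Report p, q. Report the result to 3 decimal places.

From the data, Σt·t = 36, Σt = 2, Σ1 = 4.
And Σt·s = -30, Σs = -14.
So MᵀM·[p, q]ᵀ = Mᵀs: [[36, 2]; [2, 4]]·[p, q]ᵀ = [-30, -14]ᵀ.
Determinant 36·4 − 2² = 140.
p = ((-30)·4 − 2·(-14))/140 = -23/35; q = (36·(-14) − 2·(-30))/140 = -111/35.

p = -0.657, q = -3.171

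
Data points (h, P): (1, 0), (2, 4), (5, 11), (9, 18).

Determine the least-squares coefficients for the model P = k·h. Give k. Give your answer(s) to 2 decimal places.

Entries of AᵀA: Σh·h = 111.
For AᵀP: Σh·P = 225.
AᵀA·[k]ᵀ = AᵀP becomes [[111]]·[k]ᵀ = [225]ᵀ.
Hence k = 225 / 111 ≈ 2.02703.

k = 2.03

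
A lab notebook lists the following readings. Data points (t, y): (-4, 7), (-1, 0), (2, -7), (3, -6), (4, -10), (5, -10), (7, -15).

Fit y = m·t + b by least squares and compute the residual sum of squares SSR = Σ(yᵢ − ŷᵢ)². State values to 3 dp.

SSR = 7.057

Setting ∂/∂m … = 0 gives: 120·m + 16·b = -255;  16·m + 7·b = -41.
Eliminating b: 7·(row 1) − 16·(row 2) gives 584·m = 7·(-255) − 16·(-41) = -1129, so m = -1129/584.
Then b = ((-41) − 16·(-1129/584))/7 = -105/73.
Residuals: 103/146, -289/584, -495/292, 723/584, -121/146, 645/584, -17/584; SSR = 4121/584.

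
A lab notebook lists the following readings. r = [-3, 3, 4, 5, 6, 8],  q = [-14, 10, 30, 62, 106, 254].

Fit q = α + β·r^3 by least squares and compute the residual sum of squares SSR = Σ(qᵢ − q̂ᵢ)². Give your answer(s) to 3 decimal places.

SSR = 6.296

Forming AᵀA = [[6, 917]; [917, 329979]] and Aᵀq = [448, 163262]ᵀ gives AᵀA·[α, β]ᵀ = Aᵀq.
Eliminating β: 329979·(row 1) − 917·(row 2) gives 1138985·α = 329979·448 − 917·163262 = -1880662, so α = -1880662/1138985.
Then β = (163262 − 917·(-1880662/1138985))/329979 = 568756/1138985.
Residuals: 1291284/1138985, -417180/227797, -350172/1138985, 1403232/1138985, -238224/1138985, -4044/227797; SSR = 7170624/1138985.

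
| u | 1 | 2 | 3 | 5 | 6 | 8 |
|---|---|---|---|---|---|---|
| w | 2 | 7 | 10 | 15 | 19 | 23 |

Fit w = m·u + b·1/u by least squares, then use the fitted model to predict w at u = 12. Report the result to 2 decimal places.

Forming AᵀA = [[139, 6]; [6, 20801/14400]] and Aᵀw = [419, 143/8]ᵀ gives AᵀA·[m, b]ᵀ = Aᵀw.
det = 139·(20801/14400) − 6² = 2372939/14400.
m = (419·(20801/14400) − 6·(143/8))/(2372939/14400) = 7171219/2372939; b = (139·(143/8) − 6·419)/(2372939/14400) = -423000/2372939.
At u = 12: ŵ = (7171219/2372939)·(12) + (-423000/2372939)·(1/12) = 86019378/2372939.

ŵ = 36.25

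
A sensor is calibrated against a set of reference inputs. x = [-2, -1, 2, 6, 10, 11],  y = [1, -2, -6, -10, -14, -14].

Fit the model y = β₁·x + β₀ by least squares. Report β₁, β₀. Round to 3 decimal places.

β₁ = -1.115, β₀ = -2.667

From the data, Σx·x = 266, Σx = 26, Σ1 = 6.
And Σx·y = -366, Σy = -45.
Normal equations: [[266, 26]; [26, 6]]·[β₁, β₀]ᵀ = [-366, -45]ᵀ.
Eliminating β₀: 6·(row 1) − 26·(row 2) gives 920·β₁ = 6·(-366) − 26·(-45) = -1026, so β₁ = -513/460.
Then β₀ = ((-45) − 26·(-513/460))/6 = -1227/460.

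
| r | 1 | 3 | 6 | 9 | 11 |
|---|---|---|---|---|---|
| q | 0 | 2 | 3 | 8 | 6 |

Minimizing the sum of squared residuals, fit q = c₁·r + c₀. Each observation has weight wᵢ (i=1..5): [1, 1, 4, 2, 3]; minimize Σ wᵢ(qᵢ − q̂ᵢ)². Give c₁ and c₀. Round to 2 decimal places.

Forming XᵀWX = [[679, 79]; [79, 11]] and XᵀWq = [420, 48]ᵀ gives XᵀWX·[c₁, c₀]ᵀ = XᵀWq.
Δ = 679·11 − 79² = 1228.
c₁ = (420·11 − 79·48)/1228 = 207/307; c₀ = (679·48 − 79·420)/1228 = -147/307.

c₁ = 0.67, c₀ = -0.48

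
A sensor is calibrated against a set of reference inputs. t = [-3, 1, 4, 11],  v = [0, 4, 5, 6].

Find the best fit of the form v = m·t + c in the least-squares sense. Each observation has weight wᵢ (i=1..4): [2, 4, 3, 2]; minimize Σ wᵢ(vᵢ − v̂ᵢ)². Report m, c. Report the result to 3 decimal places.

The normal equations are: 312·m + 32·c = 208;  32·m + 11·c = 43.
Δ = 312·11 − 32² = 2408.
m = (208·11 − 32·43)/2408 = 114/301; c = (312·43 − 32·208)/2408 = 845/301.

m = 0.379, c = 2.807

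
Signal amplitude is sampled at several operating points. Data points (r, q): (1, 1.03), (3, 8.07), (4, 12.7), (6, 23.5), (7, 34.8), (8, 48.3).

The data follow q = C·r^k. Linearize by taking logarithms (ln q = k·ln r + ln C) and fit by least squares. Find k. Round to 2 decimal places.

k = 1.81

Taking logs, ln q = k·ln r + ln C, so regress ln q on ln r.
Σln r = 8.3020, Σ(ln r)² = 14.4498, Σln q = 15.2434, Σln r·ln q = 26.4442.
Equations: 14.4498·k + 8.3020·ln C = 26.4442;  8.3020·k + 6·ln C = 15.2434.
Δ = 14.4498·6 − (8.3020)² = 17.7753; k = (26.4442·6 − 8.3020·15.2434)/17.7753 = 1.80669, ln C = (14.4498·15.2434 − 8.3020·26.4442)/17.7753 = 0.04070.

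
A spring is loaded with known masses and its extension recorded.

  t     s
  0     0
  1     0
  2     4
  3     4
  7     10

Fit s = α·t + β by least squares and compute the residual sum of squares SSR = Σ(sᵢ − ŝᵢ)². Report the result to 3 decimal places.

Forming AᵀA = [[63, 13]; [13, 5]] and Aᵀs = [90, 18]ᵀ gives AᵀA·[α, β]ᵀ = Aᵀs.
Eliminating β: 5·(row 1) − 13·(row 2) gives 146·α = 5·90 − 13·18 = 216, so α = 108/73.
Then β = (18 − 13·(108/73))/5 = -18/73.
Residuals: 18/73, -90/73, 94/73, -14/73, -8/73; SSR = 240/73.

SSR = 3.288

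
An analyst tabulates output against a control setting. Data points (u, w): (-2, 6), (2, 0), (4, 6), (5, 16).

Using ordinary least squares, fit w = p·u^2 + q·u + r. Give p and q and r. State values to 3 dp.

From the data, Σu^2·u^2 = 913, Σu^2·u = 189, Σu^2 = 49, Σu·u = 49, Σu = 9, Σ1 = 4.
Right-hand side: Σu^2·w = 520, Σu·w = 92, Σw = 28.
Solving the 3×3 system (Gaussian elimination) gives p = 187/186, q = -541/310, r = -646/465.

p = 1.005, q = -1.745, r = -1.389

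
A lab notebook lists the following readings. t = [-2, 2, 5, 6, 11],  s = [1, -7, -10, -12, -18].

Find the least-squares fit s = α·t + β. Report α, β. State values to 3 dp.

α = -1.433, β = -2.893

Compute the Gram sums: Σt·t = 190, Σt = 22, Σ1 = 5.
Right-hand side: Σt·s = -336, Σs = -46.
det = 190·5 − 22² = 466.
α = ((-336)·5 − 22·(-46))/466 = -334/233; β = (190·(-46) − 22·(-336))/466 = -674/233.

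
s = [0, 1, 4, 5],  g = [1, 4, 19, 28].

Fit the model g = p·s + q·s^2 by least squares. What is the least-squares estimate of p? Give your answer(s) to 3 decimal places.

Forming MᵀM = [[42, 190]; [190, 882]] and Mᵀg = [220, 1008]ᵀ gives MᵀM·[p, q]ᵀ = Mᵀg.
Determinant 42·882 − 190² = 944.
p = (220·882 − 190·1008)/944 = 315/118; q = (42·1008 − 190·220)/944 = 67/118.

p = 2.669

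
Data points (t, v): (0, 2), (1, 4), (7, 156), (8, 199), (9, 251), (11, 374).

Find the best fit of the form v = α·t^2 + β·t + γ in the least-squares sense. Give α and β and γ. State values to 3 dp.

From the data, Σt^2·t^2 = 27700, Σt^2·t = 2916, Σt^2 = 316, Σt·t = 316, Σt = 36, Σ1 = 6.
Right-hand side: Σt^2·v = 85969, Σt·v = 9061, Σv = 986.
Normal equations: [[27700, 2916, 316]; [2916, 316, 36]; [316, 36, 6]]·[α, β, γ]ᵀ = [85969, 9061, 986]ᵀ.
Inverting the 3×3 Gram matrix, [α, β, γ]ᵀ = [2941/980, 2057/2450, 3043/2450]ᵀ.

α = 3.001, β = 0.840, γ = 1.242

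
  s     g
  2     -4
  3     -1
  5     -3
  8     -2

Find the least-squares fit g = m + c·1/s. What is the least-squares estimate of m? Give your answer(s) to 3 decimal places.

m = -1.476

Forming XᵀX = [[4, 139/120]; [139/120, 6001/14400]] and Xᵀg = [-10, -191/60]ᵀ gives XᵀX·[m, c]ᵀ = Xᵀg.
Δ = 4·(6001/14400) − (139/120)² = 1561/4800.
m = ((-10)·(6001/14400) − (139/120)·(-191/60))/(1561/4800) = -2304/1561; c = (4·(-191/60) − (139/120)·(-10))/(1561/4800) = -5520/1561.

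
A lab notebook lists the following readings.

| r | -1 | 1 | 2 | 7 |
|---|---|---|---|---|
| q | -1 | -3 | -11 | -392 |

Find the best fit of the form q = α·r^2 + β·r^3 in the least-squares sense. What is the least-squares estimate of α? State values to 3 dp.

Entries of AᵀA: Σr^2·r^2 = 2419, Σr^2·r^3 = 16839, Σr^3·r^3 = 117715.
For Aᵀq: Σr^2·q = -19256, Σr^3·q = -134546.
Normal equations: [[2419, 16839]; [16839, 117715]]·[α, β]ᵀ = [-19256, -134546]ᵀ.
Eliminating β: 117715·(row 1) − 16839·(row 2) gives 1200664·α = 117715·(-19256) − 16839·(-134546) = -1099946, so α = -549973/600332.
Then β = ((-134546) − 16839·(-549973/600332))/117715 = -607495/600332.

α = -0.916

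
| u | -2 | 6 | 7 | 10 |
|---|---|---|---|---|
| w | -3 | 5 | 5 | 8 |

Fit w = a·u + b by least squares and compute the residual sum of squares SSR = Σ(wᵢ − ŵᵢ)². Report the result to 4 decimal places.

SSR = 0.4635

Normal-equation sums: Σu·u = 189, Σu = 21, Σ1 = 4.
For Aᵀw: Σu·w = 151, Σw = 15.
Eliminating b: 4·(row 1) − 21·(row 2) gives 315·a = 4·151 − 21·15 = 289, so a = 289/315.
Then b = (15 − 21·(289/315))/4 = -16/15.
Residuals: -31/315, 59/105, -16/45, -34/315; SSR = 146/315.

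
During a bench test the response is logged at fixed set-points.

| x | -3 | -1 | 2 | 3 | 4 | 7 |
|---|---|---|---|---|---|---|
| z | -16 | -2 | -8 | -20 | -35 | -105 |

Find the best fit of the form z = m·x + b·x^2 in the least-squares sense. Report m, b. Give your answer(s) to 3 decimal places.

m = -0.578, b = -2.054

Setting ∂/∂m … = 0 gives: 88·m + 414·b = -901;  414·m + 2836·b = -6063.
(Σx·x = 88, Σx·x^2 = 414, Σx^2·x^2 = 2836, Σx·z = -901, Σx^2·z = -6063.)
Eliminating b: 2836·(row 1) − 414·(row 2) gives 78172·m = 2836·(-901) − 414·(-6063) = -45154, so m = -22577/39086.
Then b = ((-6063) − 414·(-22577/39086))/2836 = -80265/39086.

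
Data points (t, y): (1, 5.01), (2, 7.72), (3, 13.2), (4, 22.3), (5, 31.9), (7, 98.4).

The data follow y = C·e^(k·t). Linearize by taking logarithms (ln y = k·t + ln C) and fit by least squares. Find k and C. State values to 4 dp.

Linearized form: ln y = k·t + ln C. From the 6 transformed points,
XᵀX = [[104.0000, 22.0000]; [22.0000, 6]], rhs = [75.2944, 17.3917]ᵀ  (here Σt = 22.0000, Σ(t)² = 104.0000, Σln y = 17.3917, Σt·ln y = 75.2944).
Solving (det = 140.0000): k = 0.49392, ln C = 1.08758, so C = exp(1.08758) = 2.96707.

k = 0.4939, C = 2.9671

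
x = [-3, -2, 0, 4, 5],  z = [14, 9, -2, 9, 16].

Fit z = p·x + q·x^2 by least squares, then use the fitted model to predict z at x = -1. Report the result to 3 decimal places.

ẑ = 2.868

Sums needed: Σx·x = 54, Σx·x^2 = 154, Σx^2·x^2 = 978.
Right-hand side: Σx·z = 56, Σx^2·z = 706.
Δ = 54·978 − 154² = 29096.
p = (56·978 − 154·706)/29096 = -13489/7274; q = (54·706 − 154·56)/29096 = 7375/7274.
At x = -1: ẑ = (-13489/7274)·(-1) + (7375/7274)·(1) = 10432/3637.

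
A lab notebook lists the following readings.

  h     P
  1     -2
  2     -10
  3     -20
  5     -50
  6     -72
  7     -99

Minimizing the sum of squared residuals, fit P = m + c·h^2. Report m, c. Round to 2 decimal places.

With design matrix X, XᵀX = [[6, 124]; [124, 4420]] and XᵀP = [-253, -8915]ᵀ.
Determinant 6·4420 − 124² = 11144.
m = ((-253)·4420 − 124·(-8915))/11144 = -1600/1393; c = (6·(-8915) − 124·(-253))/11144 = -11059/5572.

m = -1.15, c = -1.98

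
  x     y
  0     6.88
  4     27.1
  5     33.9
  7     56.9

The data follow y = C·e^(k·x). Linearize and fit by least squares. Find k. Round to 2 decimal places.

k = 0.31

Linearized form: ln y = k·x + ln C. From the 4 transformed points,
Sums: Σx = 16.0000, Σ(x)² = 90.0000, Σln y = 12.7929, Σx·ln y = 59.1043.
Normal system: [[90.0000, 16.0000]; [16.0000, 4]]·[k, ln C]ᵀ = [59.1043, 12.7929]ᵀ.
Δ = 90.0000·4 − (16.0000)² = 104.0000; k = (59.1043·4 − 16.0000·12.7929)/104.0000 = 0.30511, ln C = (90.0000·12.7929 − 16.0000·59.1043)/104.0000 = 1.97778.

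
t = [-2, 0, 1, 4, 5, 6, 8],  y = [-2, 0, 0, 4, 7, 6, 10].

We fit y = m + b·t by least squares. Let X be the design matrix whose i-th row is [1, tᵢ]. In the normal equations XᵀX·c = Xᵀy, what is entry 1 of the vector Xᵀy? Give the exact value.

Entry 1 ↔ basis 1, so (Xᵀy)_{1} = Σᵢ yᵢ = (1)·(-2) + (1)·(0) + (1)·(0) + (1)·(4) + (1)·(7) + (1)·(6) + (1)·(10) = 25.

25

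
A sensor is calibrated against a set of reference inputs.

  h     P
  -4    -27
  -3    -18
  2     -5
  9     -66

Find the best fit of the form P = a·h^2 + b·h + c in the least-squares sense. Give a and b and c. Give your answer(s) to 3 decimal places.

a = -0.952, b = 1.736, c = -4.569

Forming AᵀA = [[6914, 646, 110]; [646, 110, 4]; [110, 4, 4]] and AᵀP = [-5960, -442, -116]ᵀ gives AᵀA·[a, b, c]ᵀ = AᵀP.
Inverting the 3×3 Gram matrix, [a, b, c]ᵀ = [-19814/20823, 36151/20823, -31711/6941]ᵀ.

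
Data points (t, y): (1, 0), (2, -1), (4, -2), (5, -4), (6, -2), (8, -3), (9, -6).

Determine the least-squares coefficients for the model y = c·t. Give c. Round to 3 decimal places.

Entries of XᵀX: Σt·t = 227.
Right-hand side: Σt·y = -120.
XᵀX·[c]ᵀ = Xᵀy becomes [[227]]·[c]ᵀ = [-120]ᵀ.
Hence c = -120 / 227 ≈ -0.528634.

c = -0.529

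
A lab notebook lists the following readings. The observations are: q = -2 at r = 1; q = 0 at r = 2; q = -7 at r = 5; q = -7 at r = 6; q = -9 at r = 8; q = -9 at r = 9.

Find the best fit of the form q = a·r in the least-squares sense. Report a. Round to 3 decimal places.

Forming AᵀA = [[211]] and Aᵀq = [-232]ᵀ gives AᵀA·[a]ᵀ = Aᵀq.
a = (-232)/211 = -1.09953.

a = -1.100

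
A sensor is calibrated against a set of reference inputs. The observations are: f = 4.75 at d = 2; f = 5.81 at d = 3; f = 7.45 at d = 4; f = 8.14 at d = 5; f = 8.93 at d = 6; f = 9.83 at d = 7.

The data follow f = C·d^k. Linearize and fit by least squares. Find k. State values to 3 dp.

k = 0.588

Linearized form: ln f = k·ln d + ln C. From the 6 transformed points,
XᵀX = [[13.1965, 8.5252]; [8.5252, 6]], rhs = [17.5419, 11.8976]ᵀ  (here Σln d = 8.5252, Σ(ln d)² = 13.1965, Σln f = 11.8976, Σln d·ln f = 17.5419).
Δ = 13.1965·6 − (8.5252)² = 6.5005; k = (17.5419·6 − 8.5252·11.8976)/6.5005 = 0.58806, ln C = (13.1965·11.8976 − 8.5252·17.5419)/6.5005 = 1.14738.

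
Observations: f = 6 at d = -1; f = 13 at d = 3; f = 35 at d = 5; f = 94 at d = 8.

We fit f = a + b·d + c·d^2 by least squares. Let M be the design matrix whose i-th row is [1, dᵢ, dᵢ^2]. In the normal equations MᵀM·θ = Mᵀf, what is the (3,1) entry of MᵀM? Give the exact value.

Row 3 ↔ basis d^2, column 1 ↔ basis 1, so (MᵀM)_{3,1} = Σᵢ d^2 = (1)·(1) + (9)·(1) + (25)·(1) + (64)·(1) = 99.

99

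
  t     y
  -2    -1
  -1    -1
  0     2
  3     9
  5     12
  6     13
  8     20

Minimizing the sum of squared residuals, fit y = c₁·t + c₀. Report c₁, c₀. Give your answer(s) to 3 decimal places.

Forming MᵀM = [[139, 19]; [19, 7]] and Mᵀy = [328, 54]ᵀ gives MᵀM·[c₁, c₀]ᵀ = Mᵀy.
Δ = 139·7 − 19² = 612.
c₁ = (328·7 − 19·54)/612 = 635/306; c₀ = (139·54 − 19·328)/612 = 637/306.

c₁ = 2.075, c₀ = 2.082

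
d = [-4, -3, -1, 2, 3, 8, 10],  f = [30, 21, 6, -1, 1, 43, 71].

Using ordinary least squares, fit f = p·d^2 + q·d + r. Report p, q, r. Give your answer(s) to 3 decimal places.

p = 1.014, q = -3.130, r = 1.728

With design matrix X, XᵀX = [[14531, 1455, 203]; [1455, 203, 15]; [203, 15, 7]] and Xᵀf = [10532, 866, 171]ᵀ.
Solving the 3×3 system (Gaussian elimination) gives p = 48412/47741, q = -597697/190964, r = 329965/190964.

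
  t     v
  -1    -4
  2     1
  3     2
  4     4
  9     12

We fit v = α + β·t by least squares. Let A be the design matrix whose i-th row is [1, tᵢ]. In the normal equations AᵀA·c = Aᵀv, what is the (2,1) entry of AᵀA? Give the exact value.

17

Row 2 ↔ basis t, column 1 ↔ basis 1, so (AᵀA)_{2,1} = Σᵢ t = (-1)·(1) + (2)·(1) + (3)·(1) + (4)·(1) + (9)·(1) = 17.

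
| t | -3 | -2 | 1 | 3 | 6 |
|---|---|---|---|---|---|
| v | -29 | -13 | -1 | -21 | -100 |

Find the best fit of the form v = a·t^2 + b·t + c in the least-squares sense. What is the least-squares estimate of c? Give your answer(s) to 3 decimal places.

Normal-equation sums: Σt^2·t^2 = 1475, Σt^2·t = 209, Σt^2 = 59, Σt·t = 59, Σt = 5, Σ1 = 5.
For Xᵀv: Σt^2·v = -4103, Σt·v = -551, Σv = -164.
Row-reducing yields a = -2049/679, b = 1651/1358, c = 309/194.

c = 1.593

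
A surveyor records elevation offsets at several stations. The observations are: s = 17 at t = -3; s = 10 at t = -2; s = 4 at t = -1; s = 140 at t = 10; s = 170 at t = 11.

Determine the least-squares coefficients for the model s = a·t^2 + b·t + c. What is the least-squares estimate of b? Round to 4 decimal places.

Forming MᵀM = [[24739, 2295, 235]; [2295, 235, 15]; [235, 15, 5]] and Mᵀs = [34767, 3195, 341]ᵀ gives MᵀM·[a, b, c]ᵀ = Mᵀs.
Row-reducing yields a = 1339/922, b = -3327/4610, c = 4859/2305.

b = -0.7217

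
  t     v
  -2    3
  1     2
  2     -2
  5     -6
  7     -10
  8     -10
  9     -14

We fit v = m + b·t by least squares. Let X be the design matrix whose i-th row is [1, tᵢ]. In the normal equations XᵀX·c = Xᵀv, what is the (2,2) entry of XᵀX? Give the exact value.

Row 2 ↔ basis t, column 2 ↔ basis t, so (XᵀX)_{2,2} = Σᵢ (t)·(t) = (-2)·(-2) + (1)·(1) + (2)·(2) + (5)·(5) + (7)·(7) + (8)·(8) + (9)·(9) = 228.

228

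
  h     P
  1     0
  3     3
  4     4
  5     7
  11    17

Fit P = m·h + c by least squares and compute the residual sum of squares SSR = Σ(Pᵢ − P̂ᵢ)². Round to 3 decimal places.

From the data, Σh·h = 172, Σh = 24, Σ1 = 5.
Right-hand side: Σh·P = 247, ΣP = 31.
So AᵀA·[m, c]ᵀ = AᵀP: [[172, 24]; [24, 5]]·[m, c]ᵀ = [247, 31]ᵀ.
Determinant 172·5 − 24² = 284.
m = (247·5 − 24·31)/284 = 491/284; c = (172·31 − 24·247)/284 = -149/71.
Residuals: 105/284, -25/284, -58/71, 129/284, 23/284; SSR = 291/284.

SSR = 1.025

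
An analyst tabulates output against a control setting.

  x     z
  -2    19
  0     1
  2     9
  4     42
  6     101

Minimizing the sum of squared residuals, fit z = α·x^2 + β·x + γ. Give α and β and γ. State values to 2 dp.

Sums needed: Σx^2·x^2 = 1584, Σx^2·x = 280, Σx^2 = 60, Σx·x = 60, Σx = 10, Σ1 = 5.
Right-hand side: Σx^2·z = 4420, Σx·z = 754, Σz = 172.
Normal equations: [[1584, 280, 60]; [280, 60, 10]; [60, 10, 5]]·[α, β, γ]ᵀ = [4420, 754, 172]ᵀ.
Inverting the 3×3 Gram matrix, [α, β, γ]ᵀ = [179/56, -71/28, 39/35]ᵀ.

α = 3.20, β = -2.54, γ = 1.11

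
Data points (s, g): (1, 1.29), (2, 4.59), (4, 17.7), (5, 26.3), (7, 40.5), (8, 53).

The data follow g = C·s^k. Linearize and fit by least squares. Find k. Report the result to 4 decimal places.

k = 1.7935

Taking logs, ln g = k·ln s + ln C, so regress ln g on ln s.
Sums: Σln s = 7.7142, Σ(ln s)² = 13.1032, Σln g = 15.5932, Σln s·ln g = 25.7604.
Normal system: [[13.1032, 7.7142]; [7.7142, 6]]·[k, ln C]ᵀ = [25.7604, 15.5932]ᵀ.
Δ = 13.1032·6 − (7.7142)² = 19.1098; k = (25.7604·6 − 7.7142·15.5932)/19.1098 = 1.79346, ln C = (13.1032·15.5932 − 7.7142·25.7604)/19.1098 = 0.29302.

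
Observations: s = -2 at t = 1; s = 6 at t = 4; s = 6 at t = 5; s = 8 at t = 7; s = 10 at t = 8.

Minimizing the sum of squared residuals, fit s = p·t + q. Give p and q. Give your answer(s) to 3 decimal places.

XᵀX·[p, q]ᵀ = Xᵀs reads: 155·p + 25·q = 188;  25·p + 5·q = 28.
(Σt·t = 155, Σt = 25, Σ1 = 5, Σt·s = 188, Σs = 28.)
Determinant 155·5 − 25² = 150.
p = (188·5 − 25·28)/150 = 8/5; q = (155·28 − 25·188)/150 = -12/5.

p = 1.600, q = -2.400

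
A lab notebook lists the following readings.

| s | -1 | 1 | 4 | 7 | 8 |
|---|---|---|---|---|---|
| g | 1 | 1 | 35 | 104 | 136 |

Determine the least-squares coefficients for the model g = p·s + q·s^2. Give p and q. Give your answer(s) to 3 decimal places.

p = 0.350, q = 2.079

Sums needed: Σs·s = 131, Σs·s^2 = 919, Σs^2·s^2 = 6755.
And Σs·g = 1956, Σs^2·g = 14362.
Normal equations: [[131, 919]; [919, 6755]]·[p, q]ᵀ = [1956, 14362]ᵀ.
Determinant 131·6755 − 919² = 40344.
p = (1956·6755 − 919·14362)/40344 = 7051/20172; q = (131·14362 − 919·1956)/40344 = 41929/20172.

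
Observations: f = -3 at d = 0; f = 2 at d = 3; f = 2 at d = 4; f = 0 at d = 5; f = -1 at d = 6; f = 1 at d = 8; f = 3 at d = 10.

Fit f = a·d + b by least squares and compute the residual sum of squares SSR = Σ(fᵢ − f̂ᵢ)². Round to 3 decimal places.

Entries of MᵀM: Σd·d = 250, Σd = 36, Σ1 = 7.
And Σd·f = 46, Σf = 4.
Normal equations: [[250, 36]; [36, 7]]·[a, b]ᵀ = [46, 4]ᵀ.
Δ = 250·7 − 36² = 454.
a = (46·7 − 36·4)/454 = 89/227; b = (250·4 − 36·46)/454 = -328/227.
Residuals: -353/227, 515/227, 426/227, -117/227, -433/227, -157/227, 119/227; SSR = 3574/227.

SSR = 15.744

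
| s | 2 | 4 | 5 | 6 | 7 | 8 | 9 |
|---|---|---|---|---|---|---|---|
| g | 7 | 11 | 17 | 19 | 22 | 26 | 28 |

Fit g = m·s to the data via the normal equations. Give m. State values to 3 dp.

The normal system XᵀX·[m]ᵀ = Xᵀg is [[275]]·[m]ᵀ = [871]ᵀ.
m = 871/275 = 3.16727.

m = 3.167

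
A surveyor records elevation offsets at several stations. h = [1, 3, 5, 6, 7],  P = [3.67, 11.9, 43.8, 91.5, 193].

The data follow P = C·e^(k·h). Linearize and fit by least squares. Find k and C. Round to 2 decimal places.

k = 0.66, C = 1.76

Let Y = ln P. Fitting Y = k·h + ln C by least squares:
XᵀX = [[120.0000, 22.0000]; [22.0000, 5]], rhs = [91.5648, 17.3354]ᵀ  (here Σh = 22.0000, Σ(h)² = 120.0000, Σln P = 17.3354, Σh·ln P = 91.5648).
Solving (det = 116.0000): k = 0.65901, ln C = 0.56742, so C = exp(0.56742) = 1.76371.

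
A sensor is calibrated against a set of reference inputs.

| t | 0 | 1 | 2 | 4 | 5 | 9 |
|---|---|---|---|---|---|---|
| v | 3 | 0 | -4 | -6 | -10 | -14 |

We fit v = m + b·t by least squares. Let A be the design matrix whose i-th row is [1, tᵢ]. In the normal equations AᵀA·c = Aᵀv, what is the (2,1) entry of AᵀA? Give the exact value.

Row 2 ↔ basis t, column 1 ↔ basis 1, so (AᵀA)_{2,1} = Σᵢ t = (0)·(1) + (1)·(1) + (2)·(1) + (4)·(1) + (5)·(1) + (9)·(1) = 21.

21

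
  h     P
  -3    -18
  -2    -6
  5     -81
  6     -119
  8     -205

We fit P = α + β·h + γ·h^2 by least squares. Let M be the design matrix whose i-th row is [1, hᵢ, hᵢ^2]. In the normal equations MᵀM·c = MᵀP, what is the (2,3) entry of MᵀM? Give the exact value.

818

Row 2 ↔ basis h, column 3 ↔ basis h^2, so (MᵀM)_{2,3} = Σᵢ (h)·(h^2) = (-3)·(9) + (-2)·(4) + (5)·(25) + (6)·(36) + (8)·(64) = 818.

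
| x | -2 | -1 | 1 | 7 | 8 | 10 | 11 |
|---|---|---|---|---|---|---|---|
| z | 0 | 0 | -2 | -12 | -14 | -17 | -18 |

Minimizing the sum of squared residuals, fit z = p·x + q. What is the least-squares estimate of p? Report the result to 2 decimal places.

p = -1.49

From the data, Σx·x = 340, Σx = 34, Σ1 = 7.
Moment sums: Σx·z = -566, Σz = -63.
AᵀA·[p, q]ᵀ = Aᵀz becomes [[340, 34]; [34, 7]]·[p, q]ᵀ = [-566, -63]ᵀ.
det = 340·7 − 34² = 1224.
p = ((-566)·7 − 34·(-63))/1224 = -455/306; q = (340·(-63) − 34·(-566))/1224 = -16/9.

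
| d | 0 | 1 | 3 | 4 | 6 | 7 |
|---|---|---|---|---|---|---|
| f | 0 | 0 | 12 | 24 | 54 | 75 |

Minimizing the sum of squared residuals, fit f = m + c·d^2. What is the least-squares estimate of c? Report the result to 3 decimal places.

Setting ∂/∂m … = 0 gives: 6·m + 111·c = 165;  111·m + 4035·c = 6111.
(Σ1 = 6, Σd^2 = 111, Σd^2·d^2 = 4035, Σf = 165, Σd^2·f = 6111.)
Eliminating c: 4035·(row 1) − 111·(row 2) gives 11889·m = 4035·165 − 111·6111 = -12546, so m = -1394/1321.
Then c = (6111 − 111·(-1394/1321))/4035 = 2039/1321.

c = 1.544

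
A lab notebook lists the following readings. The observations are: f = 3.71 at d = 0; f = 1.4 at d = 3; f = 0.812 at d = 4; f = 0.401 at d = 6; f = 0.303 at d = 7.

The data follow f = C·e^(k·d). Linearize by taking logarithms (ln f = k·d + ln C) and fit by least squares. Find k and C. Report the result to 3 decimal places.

k = -0.366, C = 3.787

Let Y = ln f. Fitting Y = k·d + ln C by least squares:
Σd = 20.0000, Σ(d)² = 110.0000, Σln f = -0.6686, Σd·ln f = -13.6645.
Normal system: [[110.0000, 20.0000]; [20.0000, 5]]·[k, ln C]ᵀ = [-13.6645, -0.6686]ᵀ.
Solving (det = 150.0000): k = -0.36634, ln C = 1.33165, so C = exp(1.33165) = 3.78730.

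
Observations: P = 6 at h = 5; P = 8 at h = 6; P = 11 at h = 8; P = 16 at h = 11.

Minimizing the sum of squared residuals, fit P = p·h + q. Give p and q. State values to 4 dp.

p = 1.6429, q = -2.0714

Forming XᵀX = [[246, 30]; [30, 4]] and XᵀP = [342, 41]ᵀ gives XᵀX·[p, q]ᵀ = XᵀP.
Eliminating q: 4·(row 1) − 30·(row 2) gives 84·p = 4·342 − 30·41 = 138, so p = 23/14.
Then q = (41 − 30·(23/14))/4 = -29/14.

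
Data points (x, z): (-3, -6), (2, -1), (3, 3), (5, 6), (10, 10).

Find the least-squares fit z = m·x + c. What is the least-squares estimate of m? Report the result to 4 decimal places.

m = 1.2803

AᵀA·[m, c]ᵀ = Aᵀz reads: 147·m + 17·c = 155;  17·m + 5·c = 12.
(Σx·x = 147, Σx = 17, Σ1 = 5, Σx·z = 155, Σz = 12.)
det = 147·5 − 17² = 446.
m = (155·5 − 17·12)/446 = 571/446; c = (147·12 − 17·155)/446 = -871/446.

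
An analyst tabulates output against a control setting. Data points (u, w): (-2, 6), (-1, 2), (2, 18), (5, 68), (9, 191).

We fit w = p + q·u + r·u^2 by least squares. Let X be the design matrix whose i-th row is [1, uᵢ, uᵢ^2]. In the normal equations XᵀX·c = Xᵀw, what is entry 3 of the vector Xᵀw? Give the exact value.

17269

Entry 3 ↔ basis u^2, so (Xᵀw)_{3} = Σᵢ (u^2)·wᵢ = (4)·(6) + (1)·(2) + (4)·(18) + (25)·(68) + (81)·(191) = 17269.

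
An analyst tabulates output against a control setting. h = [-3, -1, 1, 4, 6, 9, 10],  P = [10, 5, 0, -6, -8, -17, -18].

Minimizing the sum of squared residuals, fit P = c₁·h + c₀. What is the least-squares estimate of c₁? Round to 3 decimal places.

Entries of XᵀX: Σh·h = 244, Σh = 26, Σ1 = 7.
For XᵀP: Σh·P = -440, ΣP = -34.
Determinant 244·7 − 26² = 1032.
c₁ = ((-440)·7 − 26·(-34))/1032 = -183/86; c₀ = (244·(-34) − 26·(-440))/1032 = 131/43.

c₁ = -2.128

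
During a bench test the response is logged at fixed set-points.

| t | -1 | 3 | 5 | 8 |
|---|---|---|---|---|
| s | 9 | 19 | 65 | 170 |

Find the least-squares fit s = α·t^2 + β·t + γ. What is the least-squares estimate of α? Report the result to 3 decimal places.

Entries of XᵀX: Σt^2·t^2 = 4803, Σt^2·t = 663, Σt^2 = 99, Σt·t = 99, Σt = 15, Σ1 = 4.
Moment sums: Σt^2·s = 12685, Σt·s = 1733, Σs = 263.
So XᵀX·[α, β, γ]ᵀ = Xᵀs: [[4803, 663, 99]; [663, 99, 15]; [99, 15, 4]]·[α, β, γ]ᵀ = [12685, 1733, 263]ᵀ.
Row-reducing yields α = 15383/5154, β = -14953/5154, γ = 2370/859.

α = 2.985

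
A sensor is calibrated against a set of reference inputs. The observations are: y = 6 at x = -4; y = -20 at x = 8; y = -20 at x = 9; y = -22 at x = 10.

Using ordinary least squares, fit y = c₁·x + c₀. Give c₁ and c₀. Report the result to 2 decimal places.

c₁ = -2.03, c₀ = -2.30

Setting ∂/∂c₁ … = 0 gives: 261·c₁ + 23·c₀ = -584;  23·c₁ + 4·c₀ = -56.
Determinant 261·4 − 23² = 515.
c₁ = ((-584)·4 − 23·(-56))/515 = -1048/515; c₀ = (261·(-56) − 23·(-584))/515 = -1184/515.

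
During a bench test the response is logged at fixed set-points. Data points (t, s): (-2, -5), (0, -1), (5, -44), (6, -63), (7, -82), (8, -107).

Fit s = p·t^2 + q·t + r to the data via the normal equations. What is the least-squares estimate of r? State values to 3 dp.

Sums needed: Σt^2·t^2 = 8434, Σt^2·t = 1188, Σt^2 = 178, Σt·t = 178, Σt = 24, Σ1 = 6.
Right-hand side: Σt^2·s = -14254, Σt·s = -2018, Σs = -302.
Solving the 3×3 system (Gaussian elimination) gives p = -1402/923, q = -979/923, r = -73/71.

r = -1.028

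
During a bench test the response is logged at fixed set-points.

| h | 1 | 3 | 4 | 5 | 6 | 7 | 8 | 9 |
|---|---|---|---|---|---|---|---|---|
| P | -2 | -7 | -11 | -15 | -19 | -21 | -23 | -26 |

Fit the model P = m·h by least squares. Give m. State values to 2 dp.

With design matrix M, MᵀM = [[281]] and MᵀP = [-821]ᵀ.
Hence m = -821 / 281 ≈ -2.92171.

m = -2.92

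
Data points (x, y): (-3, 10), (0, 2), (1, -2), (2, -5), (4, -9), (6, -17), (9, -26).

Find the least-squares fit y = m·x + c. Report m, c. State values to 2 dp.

Compute the Gram sums: Σx·x = 147, Σx = 19, Σ1 = 7.
Right-hand side: Σx·y = -414, Σy = -47.
Normal equations: [[147, 19]; [19, 7]]·[m, c]ᵀ = [-414, -47]ᵀ.
det = 147·7 − 19² = 668.
m = ((-414)·7 − 19·(-47))/668 = -2005/668; c = (147·(-47) − 19·(-414))/668 = 957/668.

m = -3.00, c = 1.43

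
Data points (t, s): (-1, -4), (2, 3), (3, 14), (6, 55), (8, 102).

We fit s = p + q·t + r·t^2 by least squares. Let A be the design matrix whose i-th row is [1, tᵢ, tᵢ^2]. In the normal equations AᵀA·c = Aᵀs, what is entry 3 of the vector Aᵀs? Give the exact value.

8642

Entry 3 ↔ basis t^2, so (Aᵀs)_{3} = Σᵢ (t^2)·sᵢ = (1)·(-4) + (4)·(3) + (9)·(14) + (36)·(55) + (64)·(102) = 8642.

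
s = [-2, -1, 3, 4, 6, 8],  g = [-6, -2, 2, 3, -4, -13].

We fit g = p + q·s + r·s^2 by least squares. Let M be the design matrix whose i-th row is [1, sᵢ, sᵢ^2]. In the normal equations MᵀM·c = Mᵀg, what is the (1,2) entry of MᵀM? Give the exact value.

18

Row 1 ↔ basis 1, column 2 ↔ basis s, so (MᵀM)_{1,2} = Σᵢ s = (1)·(-2) + (1)·(-1) + (1)·(3) + (1)·(4) + (1)·(6) + (1)·(8) = 18.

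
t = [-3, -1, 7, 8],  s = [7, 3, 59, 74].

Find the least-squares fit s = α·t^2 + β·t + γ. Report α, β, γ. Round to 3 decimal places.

XᵀX·[α, β, γ]ᵀ = Xᵀs reads: 6579·α + 827·β + 123·γ = 7693;  827·α + 123·β + 11·γ = 981;  123·α + 11·β + 4·γ = 143.
Row-reducing yields α = 9209/10261, β = 16496/10261, γ = 38290/10261.

α = 0.897, β = 1.608, γ = 3.732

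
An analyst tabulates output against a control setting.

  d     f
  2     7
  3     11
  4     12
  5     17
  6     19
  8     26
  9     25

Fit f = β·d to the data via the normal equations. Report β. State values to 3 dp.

From the data, Σd·d = 235.
Right-hand side: Σd·f = 727.
Normal equations: [[235]]·[β]ᵀ = [727]ᵀ.
Hence β = 727 / 235 ≈ 3.09362.

β = 3.094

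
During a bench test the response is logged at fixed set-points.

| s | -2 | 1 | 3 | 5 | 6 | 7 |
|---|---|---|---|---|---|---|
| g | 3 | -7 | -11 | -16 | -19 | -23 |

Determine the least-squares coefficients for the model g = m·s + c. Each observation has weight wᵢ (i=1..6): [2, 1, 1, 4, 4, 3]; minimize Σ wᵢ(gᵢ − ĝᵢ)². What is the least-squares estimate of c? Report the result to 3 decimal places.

With design matrix M, MᵀWM = [[409, 65]; [65, 15]] and MᵀWg = [-1311, -221]ᵀ.
Δ = 409·15 − 65² = 1910.
m = ((-1311)·15 − 65·(-221))/1910 = -530/191; c = (409·(-221) − 65·(-1311))/1910 = -2587/955.

c = -2.709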